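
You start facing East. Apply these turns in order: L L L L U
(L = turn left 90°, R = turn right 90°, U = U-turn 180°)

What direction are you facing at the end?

Answer: Final heading: West

Derivation:
Start: East
  L (left (90° counter-clockwise)) -> North
  L (left (90° counter-clockwise)) -> West
  L (left (90° counter-clockwise)) -> South
  L (left (90° counter-clockwise)) -> East
  U (U-turn (180°)) -> West
Final: West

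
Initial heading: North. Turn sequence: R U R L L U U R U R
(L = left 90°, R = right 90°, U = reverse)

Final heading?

Answer: Final heading: South

Derivation:
Start: North
  R (right (90° clockwise)) -> East
  U (U-turn (180°)) -> West
  R (right (90° clockwise)) -> North
  L (left (90° counter-clockwise)) -> West
  L (left (90° counter-clockwise)) -> South
  U (U-turn (180°)) -> North
  U (U-turn (180°)) -> South
  R (right (90° clockwise)) -> West
  U (U-turn (180°)) -> East
  R (right (90° clockwise)) -> South
Final: South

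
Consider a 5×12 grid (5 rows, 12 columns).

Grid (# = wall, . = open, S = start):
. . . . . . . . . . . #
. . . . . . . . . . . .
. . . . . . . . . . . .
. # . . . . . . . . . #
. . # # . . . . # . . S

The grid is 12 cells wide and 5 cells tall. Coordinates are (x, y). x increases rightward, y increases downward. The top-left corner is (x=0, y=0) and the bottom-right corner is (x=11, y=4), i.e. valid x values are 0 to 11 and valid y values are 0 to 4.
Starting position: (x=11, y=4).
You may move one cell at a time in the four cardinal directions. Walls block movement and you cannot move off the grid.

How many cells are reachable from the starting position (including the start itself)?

Answer: Reachable cells: 54

Derivation:
BFS flood-fill from (x=11, y=4):
  Distance 0: (x=11, y=4)
  Distance 1: (x=10, y=4)
  Distance 2: (x=10, y=3), (x=9, y=4)
  Distance 3: (x=10, y=2), (x=9, y=3)
  Distance 4: (x=10, y=1), (x=9, y=2), (x=11, y=2), (x=8, y=3)
  Distance 5: (x=10, y=0), (x=9, y=1), (x=11, y=1), (x=8, y=2), (x=7, y=3)
  Distance 6: (x=9, y=0), (x=8, y=1), (x=7, y=2), (x=6, y=3), (x=7, y=4)
  Distance 7: (x=8, y=0), (x=7, y=1), (x=6, y=2), (x=5, y=3), (x=6, y=4)
  Distance 8: (x=7, y=0), (x=6, y=1), (x=5, y=2), (x=4, y=3), (x=5, y=4)
  Distance 9: (x=6, y=0), (x=5, y=1), (x=4, y=2), (x=3, y=3), (x=4, y=4)
  Distance 10: (x=5, y=0), (x=4, y=1), (x=3, y=2), (x=2, y=3)
  Distance 11: (x=4, y=0), (x=3, y=1), (x=2, y=2)
  Distance 12: (x=3, y=0), (x=2, y=1), (x=1, y=2)
  Distance 13: (x=2, y=0), (x=1, y=1), (x=0, y=2)
  Distance 14: (x=1, y=0), (x=0, y=1), (x=0, y=3)
  Distance 15: (x=0, y=0), (x=0, y=4)
  Distance 16: (x=1, y=4)
Total reachable: 54 (grid has 54 open cells total)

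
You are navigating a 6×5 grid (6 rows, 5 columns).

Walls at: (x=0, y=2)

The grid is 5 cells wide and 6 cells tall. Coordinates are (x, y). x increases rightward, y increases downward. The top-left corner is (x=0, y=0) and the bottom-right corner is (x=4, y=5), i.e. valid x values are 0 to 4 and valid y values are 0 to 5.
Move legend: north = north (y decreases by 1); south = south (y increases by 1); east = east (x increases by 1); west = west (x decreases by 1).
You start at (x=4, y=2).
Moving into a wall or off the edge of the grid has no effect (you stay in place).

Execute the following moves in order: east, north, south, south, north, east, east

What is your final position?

Start: (x=4, y=2)
  east (east): blocked, stay at (x=4, y=2)
  north (north): (x=4, y=2) -> (x=4, y=1)
  south (south): (x=4, y=1) -> (x=4, y=2)
  south (south): (x=4, y=2) -> (x=4, y=3)
  north (north): (x=4, y=3) -> (x=4, y=2)
  east (east): blocked, stay at (x=4, y=2)
  east (east): blocked, stay at (x=4, y=2)
Final: (x=4, y=2)

Answer: Final position: (x=4, y=2)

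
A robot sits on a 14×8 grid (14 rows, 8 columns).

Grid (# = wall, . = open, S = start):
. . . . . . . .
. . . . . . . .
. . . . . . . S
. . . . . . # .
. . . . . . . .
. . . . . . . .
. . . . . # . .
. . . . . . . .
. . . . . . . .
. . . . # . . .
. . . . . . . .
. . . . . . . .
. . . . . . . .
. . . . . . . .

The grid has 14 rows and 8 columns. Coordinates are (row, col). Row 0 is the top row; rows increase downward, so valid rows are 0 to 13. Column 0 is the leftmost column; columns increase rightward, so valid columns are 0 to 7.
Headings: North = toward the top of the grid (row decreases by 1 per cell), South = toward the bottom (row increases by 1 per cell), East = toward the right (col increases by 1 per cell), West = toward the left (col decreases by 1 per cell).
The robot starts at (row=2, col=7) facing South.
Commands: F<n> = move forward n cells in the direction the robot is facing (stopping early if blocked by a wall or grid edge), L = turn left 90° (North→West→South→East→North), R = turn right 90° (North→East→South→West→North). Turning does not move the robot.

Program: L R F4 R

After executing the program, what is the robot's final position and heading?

Answer: Final position: (row=6, col=7), facing West

Derivation:
Start: (row=2, col=7), facing South
  L: turn left, now facing East
  R: turn right, now facing South
  F4: move forward 4, now at (row=6, col=7)
  R: turn right, now facing West
Final: (row=6, col=7), facing West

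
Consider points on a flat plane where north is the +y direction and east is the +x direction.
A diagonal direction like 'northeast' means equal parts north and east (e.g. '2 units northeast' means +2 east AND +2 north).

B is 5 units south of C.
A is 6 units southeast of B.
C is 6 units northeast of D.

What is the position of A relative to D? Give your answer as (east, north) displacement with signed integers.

Answer: A is at (east=12, north=-5) relative to D.

Derivation:
Place D at the origin (east=0, north=0).
  C is 6 units northeast of D: delta (east=+6, north=+6); C at (east=6, north=6).
  B is 5 units south of C: delta (east=+0, north=-5); B at (east=6, north=1).
  A is 6 units southeast of B: delta (east=+6, north=-6); A at (east=12, north=-5).
Therefore A relative to D: (east=12, north=-5).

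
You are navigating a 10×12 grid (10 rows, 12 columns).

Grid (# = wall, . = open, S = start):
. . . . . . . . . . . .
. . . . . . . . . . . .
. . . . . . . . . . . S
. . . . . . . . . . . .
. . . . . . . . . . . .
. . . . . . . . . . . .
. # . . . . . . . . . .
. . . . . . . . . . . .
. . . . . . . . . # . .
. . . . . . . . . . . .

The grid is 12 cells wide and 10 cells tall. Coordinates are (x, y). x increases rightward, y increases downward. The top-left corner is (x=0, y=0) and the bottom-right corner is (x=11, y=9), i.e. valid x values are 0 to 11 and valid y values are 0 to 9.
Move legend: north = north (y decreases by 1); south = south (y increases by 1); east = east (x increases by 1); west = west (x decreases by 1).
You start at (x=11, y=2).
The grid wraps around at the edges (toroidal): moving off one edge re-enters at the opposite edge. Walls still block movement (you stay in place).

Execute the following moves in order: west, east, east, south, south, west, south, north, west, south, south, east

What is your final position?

Start: (x=11, y=2)
  west (west): (x=11, y=2) -> (x=10, y=2)
  east (east): (x=10, y=2) -> (x=11, y=2)
  east (east): (x=11, y=2) -> (x=0, y=2)
  south (south): (x=0, y=2) -> (x=0, y=3)
  south (south): (x=0, y=3) -> (x=0, y=4)
  west (west): (x=0, y=4) -> (x=11, y=4)
  south (south): (x=11, y=4) -> (x=11, y=5)
  north (north): (x=11, y=5) -> (x=11, y=4)
  west (west): (x=11, y=4) -> (x=10, y=4)
  south (south): (x=10, y=4) -> (x=10, y=5)
  south (south): (x=10, y=5) -> (x=10, y=6)
  east (east): (x=10, y=6) -> (x=11, y=6)
Final: (x=11, y=6)

Answer: Final position: (x=11, y=6)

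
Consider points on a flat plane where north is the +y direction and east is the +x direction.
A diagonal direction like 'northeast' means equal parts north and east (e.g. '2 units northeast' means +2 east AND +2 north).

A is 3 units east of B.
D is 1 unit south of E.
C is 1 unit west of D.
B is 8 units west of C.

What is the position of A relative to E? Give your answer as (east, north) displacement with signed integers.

Place E at the origin (east=0, north=0).
  D is 1 unit south of E: delta (east=+0, north=-1); D at (east=0, north=-1).
  C is 1 unit west of D: delta (east=-1, north=+0); C at (east=-1, north=-1).
  B is 8 units west of C: delta (east=-8, north=+0); B at (east=-9, north=-1).
  A is 3 units east of B: delta (east=+3, north=+0); A at (east=-6, north=-1).
Therefore A relative to E: (east=-6, north=-1).

Answer: A is at (east=-6, north=-1) relative to E.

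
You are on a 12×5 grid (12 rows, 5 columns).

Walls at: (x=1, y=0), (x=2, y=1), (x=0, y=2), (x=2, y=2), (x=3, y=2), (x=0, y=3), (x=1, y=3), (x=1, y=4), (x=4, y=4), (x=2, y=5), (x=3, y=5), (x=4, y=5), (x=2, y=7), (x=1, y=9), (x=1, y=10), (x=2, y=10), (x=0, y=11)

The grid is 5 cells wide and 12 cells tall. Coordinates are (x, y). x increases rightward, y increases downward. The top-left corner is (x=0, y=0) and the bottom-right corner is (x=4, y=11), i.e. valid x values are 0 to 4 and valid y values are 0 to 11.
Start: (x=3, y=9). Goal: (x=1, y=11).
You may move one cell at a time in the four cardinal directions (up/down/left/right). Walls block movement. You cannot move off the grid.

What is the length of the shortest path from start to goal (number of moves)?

BFS from (x=3, y=9) until reaching (x=1, y=11):
  Distance 0: (x=3, y=9)
  Distance 1: (x=3, y=8), (x=2, y=9), (x=4, y=9), (x=3, y=10)
  Distance 2: (x=3, y=7), (x=2, y=8), (x=4, y=8), (x=4, y=10), (x=3, y=11)
  Distance 3: (x=3, y=6), (x=4, y=7), (x=1, y=8), (x=2, y=11), (x=4, y=11)
  Distance 4: (x=2, y=6), (x=4, y=6), (x=1, y=7), (x=0, y=8), (x=1, y=11)  <- goal reached here
One shortest path (4 moves): (x=3, y=9) -> (x=3, y=10) -> (x=3, y=11) -> (x=2, y=11) -> (x=1, y=11)

Answer: Shortest path length: 4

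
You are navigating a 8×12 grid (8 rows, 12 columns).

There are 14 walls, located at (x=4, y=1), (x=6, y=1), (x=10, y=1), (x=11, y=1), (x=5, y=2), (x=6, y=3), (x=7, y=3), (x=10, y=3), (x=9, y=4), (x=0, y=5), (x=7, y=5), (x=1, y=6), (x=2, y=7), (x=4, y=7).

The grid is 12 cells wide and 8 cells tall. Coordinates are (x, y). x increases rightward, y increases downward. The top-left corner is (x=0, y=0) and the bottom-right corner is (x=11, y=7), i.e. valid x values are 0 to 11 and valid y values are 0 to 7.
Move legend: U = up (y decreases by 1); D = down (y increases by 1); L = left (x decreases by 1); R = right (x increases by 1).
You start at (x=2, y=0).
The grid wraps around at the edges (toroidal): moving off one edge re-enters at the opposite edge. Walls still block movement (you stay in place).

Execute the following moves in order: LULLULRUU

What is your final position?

Answer: Final position: (x=11, y=4)

Derivation:
Start: (x=2, y=0)
  L (left): (x=2, y=0) -> (x=1, y=0)
  U (up): (x=1, y=0) -> (x=1, y=7)
  L (left): (x=1, y=7) -> (x=0, y=7)
  L (left): (x=0, y=7) -> (x=11, y=7)
  U (up): (x=11, y=7) -> (x=11, y=6)
  L (left): (x=11, y=6) -> (x=10, y=6)
  R (right): (x=10, y=6) -> (x=11, y=6)
  U (up): (x=11, y=6) -> (x=11, y=5)
  U (up): (x=11, y=5) -> (x=11, y=4)
Final: (x=11, y=4)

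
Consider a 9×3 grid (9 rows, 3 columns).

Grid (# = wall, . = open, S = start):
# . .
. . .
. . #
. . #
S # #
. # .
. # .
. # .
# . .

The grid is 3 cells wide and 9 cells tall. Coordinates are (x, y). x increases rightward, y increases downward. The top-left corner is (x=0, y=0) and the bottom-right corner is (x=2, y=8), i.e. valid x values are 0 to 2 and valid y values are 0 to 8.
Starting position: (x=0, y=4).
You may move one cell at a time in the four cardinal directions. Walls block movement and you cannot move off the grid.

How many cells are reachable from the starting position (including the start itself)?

BFS flood-fill from (x=0, y=4):
  Distance 0: (x=0, y=4)
  Distance 1: (x=0, y=3), (x=0, y=5)
  Distance 2: (x=0, y=2), (x=1, y=3), (x=0, y=6)
  Distance 3: (x=0, y=1), (x=1, y=2), (x=0, y=7)
  Distance 4: (x=1, y=1)
  Distance 5: (x=1, y=0), (x=2, y=1)
  Distance 6: (x=2, y=0)
Total reachable: 13 (grid has 18 open cells total)

Answer: Reachable cells: 13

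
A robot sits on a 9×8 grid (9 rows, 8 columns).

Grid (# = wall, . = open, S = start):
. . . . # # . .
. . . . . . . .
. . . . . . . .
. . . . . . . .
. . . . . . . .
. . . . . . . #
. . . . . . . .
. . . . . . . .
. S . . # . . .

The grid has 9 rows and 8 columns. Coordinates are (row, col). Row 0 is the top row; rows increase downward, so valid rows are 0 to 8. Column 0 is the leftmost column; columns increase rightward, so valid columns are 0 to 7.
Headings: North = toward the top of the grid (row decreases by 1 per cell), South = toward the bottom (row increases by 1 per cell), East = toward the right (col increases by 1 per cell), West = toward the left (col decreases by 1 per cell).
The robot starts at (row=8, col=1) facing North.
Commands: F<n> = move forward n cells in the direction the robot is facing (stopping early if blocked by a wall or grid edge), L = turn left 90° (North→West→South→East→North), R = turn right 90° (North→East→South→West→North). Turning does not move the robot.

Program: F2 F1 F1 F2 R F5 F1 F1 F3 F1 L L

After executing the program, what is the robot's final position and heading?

Answer: Final position: (row=2, col=7), facing West

Derivation:
Start: (row=8, col=1), facing North
  F2: move forward 2, now at (row=6, col=1)
  F1: move forward 1, now at (row=5, col=1)
  F1: move forward 1, now at (row=4, col=1)
  F2: move forward 2, now at (row=2, col=1)
  R: turn right, now facing East
  F5: move forward 5, now at (row=2, col=6)
  F1: move forward 1, now at (row=2, col=7)
  F1: move forward 0/1 (blocked), now at (row=2, col=7)
  F3: move forward 0/3 (blocked), now at (row=2, col=7)
  F1: move forward 0/1 (blocked), now at (row=2, col=7)
  L: turn left, now facing North
  L: turn left, now facing West
Final: (row=2, col=7), facing West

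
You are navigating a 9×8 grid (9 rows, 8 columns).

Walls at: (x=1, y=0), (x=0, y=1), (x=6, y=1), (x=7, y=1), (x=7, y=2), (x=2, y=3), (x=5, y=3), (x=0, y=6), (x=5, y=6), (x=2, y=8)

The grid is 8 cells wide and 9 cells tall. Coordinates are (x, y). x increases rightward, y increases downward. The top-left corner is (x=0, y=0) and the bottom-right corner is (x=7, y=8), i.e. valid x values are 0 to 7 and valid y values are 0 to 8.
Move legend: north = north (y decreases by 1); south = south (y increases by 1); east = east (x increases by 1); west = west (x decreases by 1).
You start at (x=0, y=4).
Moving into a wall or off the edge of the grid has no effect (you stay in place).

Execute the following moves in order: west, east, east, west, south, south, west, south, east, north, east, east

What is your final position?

Start: (x=0, y=4)
  west (west): blocked, stay at (x=0, y=4)
  east (east): (x=0, y=4) -> (x=1, y=4)
  east (east): (x=1, y=4) -> (x=2, y=4)
  west (west): (x=2, y=4) -> (x=1, y=4)
  south (south): (x=1, y=4) -> (x=1, y=5)
  south (south): (x=1, y=5) -> (x=1, y=6)
  west (west): blocked, stay at (x=1, y=6)
  south (south): (x=1, y=6) -> (x=1, y=7)
  east (east): (x=1, y=7) -> (x=2, y=7)
  north (north): (x=2, y=7) -> (x=2, y=6)
  east (east): (x=2, y=6) -> (x=3, y=6)
  east (east): (x=3, y=6) -> (x=4, y=6)
Final: (x=4, y=6)

Answer: Final position: (x=4, y=6)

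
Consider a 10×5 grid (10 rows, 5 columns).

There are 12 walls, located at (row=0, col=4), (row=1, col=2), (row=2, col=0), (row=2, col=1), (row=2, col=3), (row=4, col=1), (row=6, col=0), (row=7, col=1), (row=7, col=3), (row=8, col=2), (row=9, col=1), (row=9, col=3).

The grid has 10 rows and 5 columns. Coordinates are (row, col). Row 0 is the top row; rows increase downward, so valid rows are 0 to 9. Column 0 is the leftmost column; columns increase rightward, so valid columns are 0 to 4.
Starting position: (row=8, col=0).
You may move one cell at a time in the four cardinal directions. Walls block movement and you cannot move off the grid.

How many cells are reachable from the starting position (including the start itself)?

Answer: Reachable cells: 4

Derivation:
BFS flood-fill from (row=8, col=0):
  Distance 0: (row=8, col=0)
  Distance 1: (row=7, col=0), (row=8, col=1), (row=9, col=0)
Total reachable: 4 (grid has 38 open cells total)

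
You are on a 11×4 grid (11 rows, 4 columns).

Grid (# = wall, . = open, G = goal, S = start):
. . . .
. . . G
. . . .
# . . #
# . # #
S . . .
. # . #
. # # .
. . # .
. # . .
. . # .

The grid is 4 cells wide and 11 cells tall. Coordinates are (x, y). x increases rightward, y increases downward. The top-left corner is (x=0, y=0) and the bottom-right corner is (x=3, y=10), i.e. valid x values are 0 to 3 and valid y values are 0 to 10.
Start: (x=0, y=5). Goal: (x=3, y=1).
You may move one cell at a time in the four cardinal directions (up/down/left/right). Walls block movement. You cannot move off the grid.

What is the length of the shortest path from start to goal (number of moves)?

BFS from (x=0, y=5) until reaching (x=3, y=1):
  Distance 0: (x=0, y=5)
  Distance 1: (x=1, y=5), (x=0, y=6)
  Distance 2: (x=1, y=4), (x=2, y=5), (x=0, y=7)
  Distance 3: (x=1, y=3), (x=3, y=5), (x=2, y=6), (x=0, y=8)
  Distance 4: (x=1, y=2), (x=2, y=3), (x=1, y=8), (x=0, y=9)
  Distance 5: (x=1, y=1), (x=0, y=2), (x=2, y=2), (x=0, y=10)
  Distance 6: (x=1, y=0), (x=0, y=1), (x=2, y=1), (x=3, y=2), (x=1, y=10)
  Distance 7: (x=0, y=0), (x=2, y=0), (x=3, y=1)  <- goal reached here
One shortest path (7 moves): (x=0, y=5) -> (x=1, y=5) -> (x=1, y=4) -> (x=1, y=3) -> (x=2, y=3) -> (x=2, y=2) -> (x=3, y=2) -> (x=3, y=1)

Answer: Shortest path length: 7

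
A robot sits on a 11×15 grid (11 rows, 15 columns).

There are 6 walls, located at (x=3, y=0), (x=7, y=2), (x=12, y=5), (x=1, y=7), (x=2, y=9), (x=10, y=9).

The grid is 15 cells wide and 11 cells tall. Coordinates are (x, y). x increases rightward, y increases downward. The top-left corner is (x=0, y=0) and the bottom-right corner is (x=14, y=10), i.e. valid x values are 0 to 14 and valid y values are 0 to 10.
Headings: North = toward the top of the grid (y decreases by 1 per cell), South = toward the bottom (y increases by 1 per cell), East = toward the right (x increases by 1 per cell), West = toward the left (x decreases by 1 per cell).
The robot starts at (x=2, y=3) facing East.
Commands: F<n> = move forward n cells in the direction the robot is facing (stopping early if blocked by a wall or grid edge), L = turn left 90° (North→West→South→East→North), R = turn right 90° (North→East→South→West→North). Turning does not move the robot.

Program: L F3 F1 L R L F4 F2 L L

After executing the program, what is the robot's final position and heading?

Answer: Final position: (x=0, y=0), facing East

Derivation:
Start: (x=2, y=3), facing East
  L: turn left, now facing North
  F3: move forward 3, now at (x=2, y=0)
  F1: move forward 0/1 (blocked), now at (x=2, y=0)
  L: turn left, now facing West
  R: turn right, now facing North
  L: turn left, now facing West
  F4: move forward 2/4 (blocked), now at (x=0, y=0)
  F2: move forward 0/2 (blocked), now at (x=0, y=0)
  L: turn left, now facing South
  L: turn left, now facing East
Final: (x=0, y=0), facing East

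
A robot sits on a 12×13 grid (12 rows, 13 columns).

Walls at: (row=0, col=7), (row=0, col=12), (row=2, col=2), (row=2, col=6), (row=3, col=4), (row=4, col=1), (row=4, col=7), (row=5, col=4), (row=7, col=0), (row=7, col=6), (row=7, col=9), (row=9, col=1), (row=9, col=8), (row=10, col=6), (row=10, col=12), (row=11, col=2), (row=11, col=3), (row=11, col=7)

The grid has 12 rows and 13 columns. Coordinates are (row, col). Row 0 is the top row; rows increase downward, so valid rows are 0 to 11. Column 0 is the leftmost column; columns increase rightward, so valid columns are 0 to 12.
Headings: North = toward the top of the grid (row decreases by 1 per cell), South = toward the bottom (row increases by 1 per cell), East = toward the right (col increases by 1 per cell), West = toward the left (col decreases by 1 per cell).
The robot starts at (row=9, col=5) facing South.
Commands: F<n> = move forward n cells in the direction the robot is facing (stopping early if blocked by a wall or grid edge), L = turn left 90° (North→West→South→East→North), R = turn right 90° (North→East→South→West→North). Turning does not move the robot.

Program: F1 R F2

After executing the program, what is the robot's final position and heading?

Answer: Final position: (row=10, col=3), facing West

Derivation:
Start: (row=9, col=5), facing South
  F1: move forward 1, now at (row=10, col=5)
  R: turn right, now facing West
  F2: move forward 2, now at (row=10, col=3)
Final: (row=10, col=3), facing West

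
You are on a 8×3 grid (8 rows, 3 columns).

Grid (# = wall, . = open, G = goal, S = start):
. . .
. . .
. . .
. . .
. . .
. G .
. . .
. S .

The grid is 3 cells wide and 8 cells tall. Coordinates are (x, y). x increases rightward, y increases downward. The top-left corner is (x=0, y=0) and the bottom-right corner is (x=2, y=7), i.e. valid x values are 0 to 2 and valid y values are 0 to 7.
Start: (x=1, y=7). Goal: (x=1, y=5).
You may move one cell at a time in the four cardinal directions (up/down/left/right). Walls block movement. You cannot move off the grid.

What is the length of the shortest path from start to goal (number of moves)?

Answer: Shortest path length: 2

Derivation:
BFS from (x=1, y=7) until reaching (x=1, y=5):
  Distance 0: (x=1, y=7)
  Distance 1: (x=1, y=6), (x=0, y=7), (x=2, y=7)
  Distance 2: (x=1, y=5), (x=0, y=6), (x=2, y=6)  <- goal reached here
One shortest path (2 moves): (x=1, y=7) -> (x=1, y=6) -> (x=1, y=5)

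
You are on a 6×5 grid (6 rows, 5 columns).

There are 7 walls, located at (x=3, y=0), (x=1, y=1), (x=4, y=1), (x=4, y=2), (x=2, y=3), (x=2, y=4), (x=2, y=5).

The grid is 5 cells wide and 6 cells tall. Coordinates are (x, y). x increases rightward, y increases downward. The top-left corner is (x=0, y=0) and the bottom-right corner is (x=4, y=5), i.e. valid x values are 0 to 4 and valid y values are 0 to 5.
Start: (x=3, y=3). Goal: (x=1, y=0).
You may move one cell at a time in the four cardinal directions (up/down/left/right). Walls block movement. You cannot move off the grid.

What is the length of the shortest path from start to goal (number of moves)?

BFS from (x=3, y=3) until reaching (x=1, y=0):
  Distance 0: (x=3, y=3)
  Distance 1: (x=3, y=2), (x=4, y=3), (x=3, y=4)
  Distance 2: (x=3, y=1), (x=2, y=2), (x=4, y=4), (x=3, y=5)
  Distance 3: (x=2, y=1), (x=1, y=2), (x=4, y=5)
  Distance 4: (x=2, y=0), (x=0, y=2), (x=1, y=3)
  Distance 5: (x=1, y=0), (x=0, y=1), (x=0, y=3), (x=1, y=4)  <- goal reached here
One shortest path (5 moves): (x=3, y=3) -> (x=3, y=2) -> (x=2, y=2) -> (x=2, y=1) -> (x=2, y=0) -> (x=1, y=0)

Answer: Shortest path length: 5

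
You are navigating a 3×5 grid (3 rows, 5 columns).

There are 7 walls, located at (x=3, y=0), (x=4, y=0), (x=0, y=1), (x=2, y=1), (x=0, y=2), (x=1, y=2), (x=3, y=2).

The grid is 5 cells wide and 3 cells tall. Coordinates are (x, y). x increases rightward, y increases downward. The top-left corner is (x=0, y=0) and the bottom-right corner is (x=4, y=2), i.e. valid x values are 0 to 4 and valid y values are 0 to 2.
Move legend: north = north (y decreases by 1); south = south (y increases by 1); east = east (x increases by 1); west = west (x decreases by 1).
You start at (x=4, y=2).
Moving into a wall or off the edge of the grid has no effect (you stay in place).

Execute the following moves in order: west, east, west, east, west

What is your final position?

Start: (x=4, y=2)
  west (west): blocked, stay at (x=4, y=2)
  east (east): blocked, stay at (x=4, y=2)
  west (west): blocked, stay at (x=4, y=2)
  east (east): blocked, stay at (x=4, y=2)
  west (west): blocked, stay at (x=4, y=2)
Final: (x=4, y=2)

Answer: Final position: (x=4, y=2)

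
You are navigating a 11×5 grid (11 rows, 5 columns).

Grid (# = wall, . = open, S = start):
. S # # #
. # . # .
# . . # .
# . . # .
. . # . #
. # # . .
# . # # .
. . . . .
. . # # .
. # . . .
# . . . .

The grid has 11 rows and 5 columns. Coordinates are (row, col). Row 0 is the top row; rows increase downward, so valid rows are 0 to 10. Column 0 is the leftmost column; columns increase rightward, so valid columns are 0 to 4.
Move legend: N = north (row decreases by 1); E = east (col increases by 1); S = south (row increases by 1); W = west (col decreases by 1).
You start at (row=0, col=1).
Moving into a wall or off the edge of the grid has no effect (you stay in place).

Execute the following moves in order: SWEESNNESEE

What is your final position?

Start: (row=0, col=1)
  S (south): blocked, stay at (row=0, col=1)
  W (west): (row=0, col=1) -> (row=0, col=0)
  E (east): (row=0, col=0) -> (row=0, col=1)
  E (east): blocked, stay at (row=0, col=1)
  S (south): blocked, stay at (row=0, col=1)
  N (north): blocked, stay at (row=0, col=1)
  N (north): blocked, stay at (row=0, col=1)
  E (east): blocked, stay at (row=0, col=1)
  S (south): blocked, stay at (row=0, col=1)
  E (east): blocked, stay at (row=0, col=1)
  E (east): blocked, stay at (row=0, col=1)
Final: (row=0, col=1)

Answer: Final position: (row=0, col=1)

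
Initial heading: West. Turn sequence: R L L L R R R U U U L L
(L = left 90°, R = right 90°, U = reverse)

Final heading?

Answer: Final heading: North

Derivation:
Start: West
  R (right (90° clockwise)) -> North
  L (left (90° counter-clockwise)) -> West
  L (left (90° counter-clockwise)) -> South
  L (left (90° counter-clockwise)) -> East
  R (right (90° clockwise)) -> South
  R (right (90° clockwise)) -> West
  R (right (90° clockwise)) -> North
  U (U-turn (180°)) -> South
  U (U-turn (180°)) -> North
  U (U-turn (180°)) -> South
  L (left (90° counter-clockwise)) -> East
  L (left (90° counter-clockwise)) -> North
Final: North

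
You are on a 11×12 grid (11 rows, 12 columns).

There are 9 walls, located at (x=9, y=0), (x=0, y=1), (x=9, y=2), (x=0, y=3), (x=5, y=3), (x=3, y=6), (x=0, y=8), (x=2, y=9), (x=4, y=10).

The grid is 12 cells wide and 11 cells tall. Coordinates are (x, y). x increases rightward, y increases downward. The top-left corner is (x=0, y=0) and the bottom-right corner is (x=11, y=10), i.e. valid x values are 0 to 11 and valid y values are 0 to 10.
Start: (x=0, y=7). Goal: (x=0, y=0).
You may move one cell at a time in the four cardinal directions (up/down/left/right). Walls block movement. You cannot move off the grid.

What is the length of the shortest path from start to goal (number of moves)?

BFS from (x=0, y=7) until reaching (x=0, y=0):
  Distance 0: (x=0, y=7)
  Distance 1: (x=0, y=6), (x=1, y=7)
  Distance 2: (x=0, y=5), (x=1, y=6), (x=2, y=7), (x=1, y=8)
  Distance 3: (x=0, y=4), (x=1, y=5), (x=2, y=6), (x=3, y=7), (x=2, y=8), (x=1, y=9)
  Distance 4: (x=1, y=4), (x=2, y=5), (x=4, y=7), (x=3, y=8), (x=0, y=9), (x=1, y=10)
  Distance 5: (x=1, y=3), (x=2, y=4), (x=3, y=5), (x=4, y=6), (x=5, y=7), (x=4, y=8), (x=3, y=9), (x=0, y=10), (x=2, y=10)
  Distance 6: (x=1, y=2), (x=2, y=3), (x=3, y=4), (x=4, y=5), (x=5, y=6), (x=6, y=7), (x=5, y=8), (x=4, y=9), (x=3, y=10)
  Distance 7: (x=1, y=1), (x=0, y=2), (x=2, y=2), (x=3, y=3), (x=4, y=4), (x=5, y=5), (x=6, y=6), (x=7, y=7), (x=6, y=8), (x=5, y=9)
  Distance 8: (x=1, y=0), (x=2, y=1), (x=3, y=2), (x=4, y=3), (x=5, y=4), (x=6, y=5), (x=7, y=6), (x=8, y=7), (x=7, y=8), (x=6, y=9), (x=5, y=10)
  Distance 9: (x=0, y=0), (x=2, y=0), (x=3, y=1), (x=4, y=2), (x=6, y=4), (x=7, y=5), (x=8, y=6), (x=9, y=7), (x=8, y=8), (x=7, y=9), (x=6, y=10)  <- goal reached here
One shortest path (9 moves): (x=0, y=7) -> (x=1, y=7) -> (x=1, y=6) -> (x=1, y=5) -> (x=1, y=4) -> (x=1, y=3) -> (x=1, y=2) -> (x=1, y=1) -> (x=1, y=0) -> (x=0, y=0)

Answer: Shortest path length: 9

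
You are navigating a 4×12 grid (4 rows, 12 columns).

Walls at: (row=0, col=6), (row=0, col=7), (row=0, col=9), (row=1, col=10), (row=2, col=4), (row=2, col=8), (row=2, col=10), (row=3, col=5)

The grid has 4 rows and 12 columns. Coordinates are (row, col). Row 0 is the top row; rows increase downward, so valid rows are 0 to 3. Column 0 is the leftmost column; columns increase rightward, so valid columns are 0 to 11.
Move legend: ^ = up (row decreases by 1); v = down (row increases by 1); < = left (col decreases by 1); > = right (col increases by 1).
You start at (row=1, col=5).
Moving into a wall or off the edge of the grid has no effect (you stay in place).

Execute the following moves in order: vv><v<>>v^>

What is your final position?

Answer: Final position: (row=2, col=7)

Derivation:
Start: (row=1, col=5)
  v (down): (row=1, col=5) -> (row=2, col=5)
  v (down): blocked, stay at (row=2, col=5)
  > (right): (row=2, col=5) -> (row=2, col=6)
  < (left): (row=2, col=6) -> (row=2, col=5)
  v (down): blocked, stay at (row=2, col=5)
  < (left): blocked, stay at (row=2, col=5)
  > (right): (row=2, col=5) -> (row=2, col=6)
  > (right): (row=2, col=6) -> (row=2, col=7)
  v (down): (row=2, col=7) -> (row=3, col=7)
  ^ (up): (row=3, col=7) -> (row=2, col=7)
  > (right): blocked, stay at (row=2, col=7)
Final: (row=2, col=7)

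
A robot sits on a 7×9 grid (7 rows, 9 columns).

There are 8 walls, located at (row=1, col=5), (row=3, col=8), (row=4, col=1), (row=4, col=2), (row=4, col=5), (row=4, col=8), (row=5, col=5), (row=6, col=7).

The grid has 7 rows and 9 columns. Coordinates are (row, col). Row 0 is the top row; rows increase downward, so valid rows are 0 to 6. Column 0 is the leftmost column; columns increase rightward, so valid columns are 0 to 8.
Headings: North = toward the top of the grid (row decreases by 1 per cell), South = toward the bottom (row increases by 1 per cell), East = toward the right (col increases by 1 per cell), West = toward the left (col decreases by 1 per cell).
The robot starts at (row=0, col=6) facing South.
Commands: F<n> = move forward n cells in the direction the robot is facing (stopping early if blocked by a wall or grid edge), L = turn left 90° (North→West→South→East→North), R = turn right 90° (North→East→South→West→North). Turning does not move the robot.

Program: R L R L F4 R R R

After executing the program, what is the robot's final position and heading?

Start: (row=0, col=6), facing South
  R: turn right, now facing West
  L: turn left, now facing South
  R: turn right, now facing West
  L: turn left, now facing South
  F4: move forward 4, now at (row=4, col=6)
  R: turn right, now facing West
  R: turn right, now facing North
  R: turn right, now facing East
Final: (row=4, col=6), facing East

Answer: Final position: (row=4, col=6), facing East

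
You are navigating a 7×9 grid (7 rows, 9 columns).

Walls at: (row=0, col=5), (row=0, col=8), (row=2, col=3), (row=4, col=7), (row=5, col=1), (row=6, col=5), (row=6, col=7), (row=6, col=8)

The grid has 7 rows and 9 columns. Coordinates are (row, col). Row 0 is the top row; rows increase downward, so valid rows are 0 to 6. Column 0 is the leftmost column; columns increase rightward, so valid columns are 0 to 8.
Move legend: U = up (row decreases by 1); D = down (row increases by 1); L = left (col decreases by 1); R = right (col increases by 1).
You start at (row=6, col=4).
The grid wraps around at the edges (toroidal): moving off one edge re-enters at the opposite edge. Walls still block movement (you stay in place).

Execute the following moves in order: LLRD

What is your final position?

Answer: Final position: (row=0, col=3)

Derivation:
Start: (row=6, col=4)
  L (left): (row=6, col=4) -> (row=6, col=3)
  L (left): (row=6, col=3) -> (row=6, col=2)
  R (right): (row=6, col=2) -> (row=6, col=3)
  D (down): (row=6, col=3) -> (row=0, col=3)
Final: (row=0, col=3)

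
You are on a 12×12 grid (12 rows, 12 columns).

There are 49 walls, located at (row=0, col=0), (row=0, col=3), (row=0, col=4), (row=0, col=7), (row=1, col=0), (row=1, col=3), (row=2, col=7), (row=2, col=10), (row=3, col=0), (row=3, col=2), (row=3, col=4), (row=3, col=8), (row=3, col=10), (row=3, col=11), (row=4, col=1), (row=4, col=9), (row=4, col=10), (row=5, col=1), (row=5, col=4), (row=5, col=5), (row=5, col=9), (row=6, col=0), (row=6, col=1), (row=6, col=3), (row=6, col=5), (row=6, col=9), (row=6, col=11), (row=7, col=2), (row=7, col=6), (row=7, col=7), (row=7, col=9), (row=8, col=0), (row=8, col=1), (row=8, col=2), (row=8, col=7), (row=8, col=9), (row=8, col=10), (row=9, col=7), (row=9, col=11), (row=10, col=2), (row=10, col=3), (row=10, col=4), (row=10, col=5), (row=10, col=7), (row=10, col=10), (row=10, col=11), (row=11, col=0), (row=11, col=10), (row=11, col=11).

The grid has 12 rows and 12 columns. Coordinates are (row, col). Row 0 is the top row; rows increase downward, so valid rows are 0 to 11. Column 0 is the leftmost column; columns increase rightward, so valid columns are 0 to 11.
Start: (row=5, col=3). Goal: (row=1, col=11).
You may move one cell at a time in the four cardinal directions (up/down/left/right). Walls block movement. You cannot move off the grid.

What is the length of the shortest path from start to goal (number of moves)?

Answer: Shortest path length: 12

Derivation:
BFS from (row=5, col=3) until reaching (row=1, col=11):
  Distance 0: (row=5, col=3)
  Distance 1: (row=4, col=3), (row=5, col=2)
  Distance 2: (row=3, col=3), (row=4, col=2), (row=4, col=4), (row=6, col=2)
  Distance 3: (row=2, col=3), (row=4, col=5)
  Distance 4: (row=2, col=2), (row=2, col=4), (row=3, col=5), (row=4, col=6)
  Distance 5: (row=1, col=2), (row=1, col=4), (row=2, col=1), (row=2, col=5), (row=3, col=6), (row=4, col=7), (row=5, col=6)
  Distance 6: (row=0, col=2), (row=1, col=1), (row=1, col=5), (row=2, col=0), (row=2, col=6), (row=3, col=1), (row=3, col=7), (row=4, col=8), (row=5, col=7), (row=6, col=6)
  Distance 7: (row=0, col=1), (row=0, col=5), (row=1, col=6), (row=5, col=8), (row=6, col=7)
  Distance 8: (row=0, col=6), (row=1, col=7), (row=6, col=8)
  Distance 9: (row=1, col=8), (row=7, col=8)
  Distance 10: (row=0, col=8), (row=1, col=9), (row=2, col=8), (row=8, col=8)
  Distance 11: (row=0, col=9), (row=1, col=10), (row=2, col=9), (row=9, col=8)
  Distance 12: (row=0, col=10), (row=1, col=11), (row=3, col=9), (row=9, col=9), (row=10, col=8)  <- goal reached here
One shortest path (12 moves): (row=5, col=3) -> (row=4, col=3) -> (row=4, col=4) -> (row=4, col=5) -> (row=4, col=6) -> (row=3, col=6) -> (row=2, col=6) -> (row=1, col=6) -> (row=1, col=7) -> (row=1, col=8) -> (row=1, col=9) -> (row=1, col=10) -> (row=1, col=11)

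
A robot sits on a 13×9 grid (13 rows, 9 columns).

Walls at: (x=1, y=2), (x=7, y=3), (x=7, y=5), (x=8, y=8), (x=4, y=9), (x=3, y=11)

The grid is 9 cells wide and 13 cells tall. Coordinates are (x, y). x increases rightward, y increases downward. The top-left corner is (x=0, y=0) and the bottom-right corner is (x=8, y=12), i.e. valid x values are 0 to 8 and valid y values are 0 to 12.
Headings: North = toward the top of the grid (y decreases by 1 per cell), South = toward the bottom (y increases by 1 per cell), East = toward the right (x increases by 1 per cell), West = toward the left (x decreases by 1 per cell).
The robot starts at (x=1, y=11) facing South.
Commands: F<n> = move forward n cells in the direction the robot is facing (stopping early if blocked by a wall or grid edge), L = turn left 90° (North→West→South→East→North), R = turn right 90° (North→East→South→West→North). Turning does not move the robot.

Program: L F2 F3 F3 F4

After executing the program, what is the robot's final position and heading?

Start: (x=1, y=11), facing South
  L: turn left, now facing East
  F2: move forward 1/2 (blocked), now at (x=2, y=11)
  F3: move forward 0/3 (blocked), now at (x=2, y=11)
  F3: move forward 0/3 (blocked), now at (x=2, y=11)
  F4: move forward 0/4 (blocked), now at (x=2, y=11)
Final: (x=2, y=11), facing East

Answer: Final position: (x=2, y=11), facing East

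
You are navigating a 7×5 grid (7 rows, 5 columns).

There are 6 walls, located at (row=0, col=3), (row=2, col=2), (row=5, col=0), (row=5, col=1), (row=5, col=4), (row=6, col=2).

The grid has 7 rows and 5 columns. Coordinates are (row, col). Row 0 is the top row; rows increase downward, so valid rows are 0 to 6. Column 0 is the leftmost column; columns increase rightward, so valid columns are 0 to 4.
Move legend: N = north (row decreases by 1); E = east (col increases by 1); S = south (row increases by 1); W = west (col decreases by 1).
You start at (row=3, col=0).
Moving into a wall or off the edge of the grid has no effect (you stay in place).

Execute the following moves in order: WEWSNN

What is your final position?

Start: (row=3, col=0)
  W (west): blocked, stay at (row=3, col=0)
  E (east): (row=3, col=0) -> (row=3, col=1)
  W (west): (row=3, col=1) -> (row=3, col=0)
  S (south): (row=3, col=0) -> (row=4, col=0)
  N (north): (row=4, col=0) -> (row=3, col=0)
  N (north): (row=3, col=0) -> (row=2, col=0)
Final: (row=2, col=0)

Answer: Final position: (row=2, col=0)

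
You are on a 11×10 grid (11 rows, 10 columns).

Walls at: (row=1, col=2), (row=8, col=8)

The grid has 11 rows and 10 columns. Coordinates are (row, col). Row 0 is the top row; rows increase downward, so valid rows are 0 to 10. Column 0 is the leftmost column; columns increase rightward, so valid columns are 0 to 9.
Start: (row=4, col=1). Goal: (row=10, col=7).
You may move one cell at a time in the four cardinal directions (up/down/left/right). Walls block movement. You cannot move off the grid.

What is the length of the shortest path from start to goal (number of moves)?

BFS from (row=4, col=1) until reaching (row=10, col=7):
  Distance 0: (row=4, col=1)
  Distance 1: (row=3, col=1), (row=4, col=0), (row=4, col=2), (row=5, col=1)
  Distance 2: (row=2, col=1), (row=3, col=0), (row=3, col=2), (row=4, col=3), (row=5, col=0), (row=5, col=2), (row=6, col=1)
  Distance 3: (row=1, col=1), (row=2, col=0), (row=2, col=2), (row=3, col=3), (row=4, col=4), (row=5, col=3), (row=6, col=0), (row=6, col=2), (row=7, col=1)
  Distance 4: (row=0, col=1), (row=1, col=0), (row=2, col=3), (row=3, col=4), (row=4, col=5), (row=5, col=4), (row=6, col=3), (row=7, col=0), (row=7, col=2), (row=8, col=1)
  Distance 5: (row=0, col=0), (row=0, col=2), (row=1, col=3), (row=2, col=4), (row=3, col=5), (row=4, col=6), (row=5, col=5), (row=6, col=4), (row=7, col=3), (row=8, col=0), (row=8, col=2), (row=9, col=1)
  Distance 6: (row=0, col=3), (row=1, col=4), (row=2, col=5), (row=3, col=6), (row=4, col=7), (row=5, col=6), (row=6, col=5), (row=7, col=4), (row=8, col=3), (row=9, col=0), (row=9, col=2), (row=10, col=1)
  Distance 7: (row=0, col=4), (row=1, col=5), (row=2, col=6), (row=3, col=7), (row=4, col=8), (row=5, col=7), (row=6, col=6), (row=7, col=5), (row=8, col=4), (row=9, col=3), (row=10, col=0), (row=10, col=2)
  Distance 8: (row=0, col=5), (row=1, col=6), (row=2, col=7), (row=3, col=8), (row=4, col=9), (row=5, col=8), (row=6, col=7), (row=7, col=6), (row=8, col=5), (row=9, col=4), (row=10, col=3)
  Distance 9: (row=0, col=6), (row=1, col=7), (row=2, col=8), (row=3, col=9), (row=5, col=9), (row=6, col=8), (row=7, col=7), (row=8, col=6), (row=9, col=5), (row=10, col=4)
  Distance 10: (row=0, col=7), (row=1, col=8), (row=2, col=9), (row=6, col=9), (row=7, col=8), (row=8, col=7), (row=9, col=6), (row=10, col=5)
  Distance 11: (row=0, col=8), (row=1, col=9), (row=7, col=9), (row=9, col=7), (row=10, col=6)
  Distance 12: (row=0, col=9), (row=8, col=9), (row=9, col=8), (row=10, col=7)  <- goal reached here
One shortest path (12 moves): (row=4, col=1) -> (row=4, col=2) -> (row=4, col=3) -> (row=4, col=4) -> (row=4, col=5) -> (row=4, col=6) -> (row=4, col=7) -> (row=5, col=7) -> (row=6, col=7) -> (row=7, col=7) -> (row=8, col=7) -> (row=9, col=7) -> (row=10, col=7)

Answer: Shortest path length: 12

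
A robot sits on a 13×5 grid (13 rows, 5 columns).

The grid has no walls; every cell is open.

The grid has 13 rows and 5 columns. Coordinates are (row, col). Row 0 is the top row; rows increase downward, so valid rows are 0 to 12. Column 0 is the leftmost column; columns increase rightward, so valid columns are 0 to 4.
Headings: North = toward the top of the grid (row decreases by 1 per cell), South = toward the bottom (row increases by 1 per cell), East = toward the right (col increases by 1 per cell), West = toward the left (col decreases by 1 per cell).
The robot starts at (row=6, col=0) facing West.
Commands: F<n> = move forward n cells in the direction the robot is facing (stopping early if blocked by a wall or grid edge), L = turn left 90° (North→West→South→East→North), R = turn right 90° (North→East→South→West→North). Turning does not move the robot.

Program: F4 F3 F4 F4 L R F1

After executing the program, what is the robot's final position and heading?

Start: (row=6, col=0), facing West
  F4: move forward 0/4 (blocked), now at (row=6, col=0)
  F3: move forward 0/3 (blocked), now at (row=6, col=0)
  F4: move forward 0/4 (blocked), now at (row=6, col=0)
  F4: move forward 0/4 (blocked), now at (row=6, col=0)
  L: turn left, now facing South
  R: turn right, now facing West
  F1: move forward 0/1 (blocked), now at (row=6, col=0)
Final: (row=6, col=0), facing West

Answer: Final position: (row=6, col=0), facing West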